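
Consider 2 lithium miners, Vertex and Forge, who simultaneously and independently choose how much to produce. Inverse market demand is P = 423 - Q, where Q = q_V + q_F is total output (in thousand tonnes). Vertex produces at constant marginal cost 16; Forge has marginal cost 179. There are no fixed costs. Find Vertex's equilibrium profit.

Vertex's profit: π_V = (423 - Q)q_V - (16q_V). Setting ∂π_V/∂q_V = 0: 407 - 2q_V - (q_F) = 0.
Forge's first-order condition: 244 - 2q_F - (q_V) = 0.
Rearranging gives the reaction functions q_V = (407 - q_F)/2 and q_F = (244 - q_V)/2.
Substituting one into the other gives q_V = 190 and q_F = 27.
Price P = 423 - 217 = 206.
Vertex's profit: (206 - 16)·190 = 36100.

36100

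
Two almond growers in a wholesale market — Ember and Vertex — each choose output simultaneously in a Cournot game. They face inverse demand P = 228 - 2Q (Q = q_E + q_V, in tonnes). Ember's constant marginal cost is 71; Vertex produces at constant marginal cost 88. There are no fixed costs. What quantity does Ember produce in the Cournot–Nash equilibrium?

29

Ember's profit: π_E = (228 - 2Q)q_E - (71q_E). Setting ∂π_E/∂q_E = 0: 157 - 4q_E - 2(q_V) = 0.
Vertex's profit: π_V = (228 - 2Q)q_V - (88q_V). Setting ∂π_V/∂q_V = 0: 140 - 4q_V - 2(q_E) = 0.
Best responses: q_E = (157 - 2q_V)/4, q_V = (140 - 2q_E)/4.
Solving the pair: q_E = 29, q_V = 41/2.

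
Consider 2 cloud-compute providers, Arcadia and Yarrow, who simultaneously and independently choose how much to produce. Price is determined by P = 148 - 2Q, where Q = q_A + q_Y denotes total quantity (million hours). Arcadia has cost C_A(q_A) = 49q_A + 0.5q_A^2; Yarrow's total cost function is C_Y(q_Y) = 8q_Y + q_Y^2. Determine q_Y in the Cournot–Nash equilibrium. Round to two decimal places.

Arcadia's profit: π_A = (148 - 2Q)q_A - (49q_A + (1/2)q_A²). Setting ∂π_A/∂q_A = 0: 99 - 5q_A - 2(q_Y) = 0.
Yarrow's profit: π_Y = (148 - 2Q)q_Y - (8q_Y + q_Y²). Setting ∂π_Y/∂q_Y = 0: 140 - 6q_Y - 2(q_A) = 0.
Best responses: q_A = (99 - 2q_Y)/5, q_Y = (140 - 2q_A)/6.
Solving the pair: q_A = 157/13, q_Y = 251/13.

19.31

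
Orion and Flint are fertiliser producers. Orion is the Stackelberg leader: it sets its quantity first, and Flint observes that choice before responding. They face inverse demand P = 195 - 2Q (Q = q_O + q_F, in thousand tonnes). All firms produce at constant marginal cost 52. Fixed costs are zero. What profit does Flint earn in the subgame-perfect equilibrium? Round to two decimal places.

The follower Flint best-responds to any q_O: π_F = (195 - 2Q)q_F - 52q_F.
Setting the follower's marginal profit to zero, 143 - 2q_O - 4q_F = 0, i.e. q_F = (143 - 2q_O)/4.
Orion substitutes q_F(q_O) into its own profit: π_O = q_O(195 - 2q_O - (143 - 2q_O)/2) - 52q_O = (247/2 - q_O)q_O - 52q_O.
The leader's first-order condition 143/2 - 2q_O = 0 yields q_O = 143/4.
Then q_F = (143 - 2·(143/4))/4 = 143/8.
Price P = 195 - 2·(429/8) = 351/4.
Flint's profit: (351/4 - 52)·(143/8) = 639.0313.

639.03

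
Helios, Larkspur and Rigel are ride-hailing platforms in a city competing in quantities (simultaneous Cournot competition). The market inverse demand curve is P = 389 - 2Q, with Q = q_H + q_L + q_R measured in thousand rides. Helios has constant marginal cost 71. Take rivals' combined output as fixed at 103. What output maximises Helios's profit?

With rivals' combined output fixed at 103, Helios's profit is π_H = (389 - 2·103 - 2q_H)q_H - (71q_H) = (183 - 2q_H)q_H - (71q_H).
∂π_H/∂q_H = 112 - 4q_H = 0, so q_H = 28.

28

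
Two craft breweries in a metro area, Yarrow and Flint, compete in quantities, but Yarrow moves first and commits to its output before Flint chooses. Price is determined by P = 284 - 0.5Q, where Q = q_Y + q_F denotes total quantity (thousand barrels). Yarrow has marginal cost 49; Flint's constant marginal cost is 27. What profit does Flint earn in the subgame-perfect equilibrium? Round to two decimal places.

11325.13

The follower Flint best-responds to any q_Y: π_F = (284 - 0.5Q)q_F - 27q_F.
Setting the follower's marginal profit to zero, 257 - (1/2)q_Y - q_F = 0, i.e. q_F = (257 - (1/2)q_Y).
Yarrow substitutes q_F(q_Y) into its own profit: π_Y = q_Y(284 - (1/2)q_Y - (257 - (1/2)q_Y)/2) - 49q_Y = (311/2 - (1/4)q_Y)q_Y - 49q_Y.
Maximising: ∂π_Y/∂q_Y = 213/2 - (1/2)q_Y = 0, giving q_Y = 213.
Then q_F = (257 - (1/2)·213) = 301/2.
Price P = 284 - (1/2)·(727/2) = 409/4.
Flint's profit: (409/4 - 27)·(301/2) = 11325.1250.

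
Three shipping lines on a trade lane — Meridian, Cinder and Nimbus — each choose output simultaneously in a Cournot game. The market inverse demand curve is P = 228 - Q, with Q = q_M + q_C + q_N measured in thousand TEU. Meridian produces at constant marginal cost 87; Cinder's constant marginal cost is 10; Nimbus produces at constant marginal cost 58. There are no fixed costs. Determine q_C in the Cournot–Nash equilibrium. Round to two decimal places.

Meridian's profit: π_M = (228 - Q)q_M - (87q_M). Setting ∂π_M/∂q_M = 0: 141 - 2q_M - (q_C + q_N) = 0.
Cinder's profit: π_C = (228 - Q)q_C - (10q_C). Setting ∂π_C/∂q_C = 0: 218 - 2q_C - (q_M + q_N) = 0.
Nimbus's profit: π_N = (228 - Q)q_N - (58q_N). Setting ∂π_N/∂q_N = 0: 170 - 2q_N - (q_M + q_C) = 0.
Adding the 3 conditions: 529 − 2Q − 2Q = 0, i.e. Q = 529/4.
Back-substituting: q_M = (141 − 529/4) = 35/4, q_C = (218 − 529/4) = 343/4, q_N = (170 − 529/4) = 151/4.

85.75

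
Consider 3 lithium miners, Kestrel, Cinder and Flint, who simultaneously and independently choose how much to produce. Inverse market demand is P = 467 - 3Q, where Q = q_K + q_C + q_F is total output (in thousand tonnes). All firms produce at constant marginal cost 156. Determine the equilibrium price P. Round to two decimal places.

A representative firm's profit is π_i = q_i(467 - 3Q) - 156q_i.
Setting ∂π_i/∂q_i = 0 with rivals' quantities fixed: 311 - 6q_i - 3·Σ_{j≠i} q_j = 0.
With identical firms every q_j equals q_i, so Σ_{j≠i} q_j = 2q_i and 311 = 12q_i, giving q_i = 311/12.
Total output Q = 311/4, so price P = 467 - 3·(311/4) = 935/4.

233.75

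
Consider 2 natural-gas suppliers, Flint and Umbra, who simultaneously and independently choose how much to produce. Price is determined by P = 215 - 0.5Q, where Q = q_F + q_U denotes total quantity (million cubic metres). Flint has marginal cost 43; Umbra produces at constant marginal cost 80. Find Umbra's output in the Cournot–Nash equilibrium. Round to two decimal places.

65.33

Flint's profit: π_F = (215 - 0.5Q)q_F - (43q_F). Setting ∂π_F/∂q_F = 0: 172 - q_F - (1/2)(q_U) = 0.
Umbra's first-order condition: 135 - q_U - (1/2)(q_F) = 0.
Rearranging gives the reaction functions q_F = (172 - (1/2)q_U) and q_U = (135 - (1/2)q_F).
Substituting one into the other gives q_F = 418/3 and q_U = 196/3.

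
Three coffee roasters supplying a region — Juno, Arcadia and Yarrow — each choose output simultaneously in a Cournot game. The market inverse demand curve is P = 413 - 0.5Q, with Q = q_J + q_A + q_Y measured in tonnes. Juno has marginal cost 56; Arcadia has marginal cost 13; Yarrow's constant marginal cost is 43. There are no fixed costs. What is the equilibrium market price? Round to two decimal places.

Juno's profit: π_J = (413 - 0.5Q)q_J - (56q_J). Setting ∂π_J/∂q_J = 0: 357 - q_J - (1/2)(q_A + q_Y) = 0.
Arcadia's first-order condition: 400 - q_A - (1/2)(q_J + q_Y) = 0.
Yarrow's profit: π_Y = (413 - 0.5Q)q_Y - (43q_Y). Setting ∂π_Y/∂q_Y = 0: 370 - q_Y - (1/2)(q_J + q_A) = 0.
Adding the 3 conditions: 1127 − Q − Q = 0, i.e. Q = 1127/2.
Back-substituting: q_J = (357 − 1127/4)/(1/2) = 301/2, q_A = (400 − 1127/4)/(1/2) = 473/2, q_Y = (370 − 1127/4)/(1/2) = 353/2.
Total output Q = 1127/2, so price P = 413 - (1/2)·(1127/2) = 525/4.

131.25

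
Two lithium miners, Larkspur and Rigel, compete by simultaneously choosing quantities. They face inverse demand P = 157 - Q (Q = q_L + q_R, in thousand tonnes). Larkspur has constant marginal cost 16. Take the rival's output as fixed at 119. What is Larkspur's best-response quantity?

With the rival's output fixed at 119, Larkspur's profit is π_L = (157 - 119 - q_L)q_L - (16q_L) = (38 - q_L)q_L - (16q_L).
∂π_L/∂q_L = 22 - 2q_L = 0, so q_L = 11.

11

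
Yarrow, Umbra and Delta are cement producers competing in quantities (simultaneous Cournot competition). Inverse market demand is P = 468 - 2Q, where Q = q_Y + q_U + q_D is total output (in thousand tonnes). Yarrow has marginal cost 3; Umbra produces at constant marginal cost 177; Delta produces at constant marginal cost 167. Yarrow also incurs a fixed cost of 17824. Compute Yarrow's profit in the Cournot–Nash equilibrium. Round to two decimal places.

Yarrow's profit: π_Y = (468 - 2Q)q_Y - (3q_Y). Setting ∂π_Y/∂q_Y = 0: 465 - 4q_Y - 2(q_U + q_D) = 0.
Umbra's first-order condition: 291 - 4q_U - 2(q_Y + q_D) = 0.
Delta's first-order condition: 301 - 4q_D - 2(q_Y + q_U) = 0.
Summing all 3 equations gives 1057 − 8Q = 0, hence Q = 1057/8.
Back-substituting: q_Y = (465 − 1057/4)/2 = 803/8, q_U = (291 − 1057/4)/2 = 107/8, q_D = (301 − 1057/4)/2 = 147/8.
Price P = 468 - 2·(1057/8) = 815/4.
Yarrow's profit: (815/4 - 3)·(803/8) - 17824 = 2326.2813.

2326.28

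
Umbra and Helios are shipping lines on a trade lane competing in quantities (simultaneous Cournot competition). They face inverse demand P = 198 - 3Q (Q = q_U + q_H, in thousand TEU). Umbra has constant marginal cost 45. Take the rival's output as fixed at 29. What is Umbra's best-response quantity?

11

With the rival's output fixed at 29, Umbra's profit is π_U = (198 - 3·29 - 3q_U)q_U - (45q_U) = (111 - 3q_U)q_U - (45q_U).
∂π_U/∂q_U = 66 - 6q_U = 0, so q_U = 11.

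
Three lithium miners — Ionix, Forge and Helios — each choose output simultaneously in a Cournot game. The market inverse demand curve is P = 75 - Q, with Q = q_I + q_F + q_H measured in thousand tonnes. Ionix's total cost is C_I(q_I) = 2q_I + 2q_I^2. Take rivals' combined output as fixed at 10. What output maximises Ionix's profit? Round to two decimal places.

With rivals' combined output fixed at 10, Ionix's profit is π_I = (75 - 10 - q_I)q_I - (2q_I + 2q_I²) = (65 - q_I)q_I - (2q_I + 2q_I²).
∂π_I/∂q_I = 63 - 6q_I = 0, so q_I = 21/2.

10.50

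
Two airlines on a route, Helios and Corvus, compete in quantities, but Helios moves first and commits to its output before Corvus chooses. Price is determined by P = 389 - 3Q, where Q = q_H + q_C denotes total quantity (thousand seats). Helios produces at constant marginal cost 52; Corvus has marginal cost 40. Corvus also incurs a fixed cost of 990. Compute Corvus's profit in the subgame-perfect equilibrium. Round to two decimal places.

The follower Corvus best-responds to any q_H: π_C = (389 - 3Q)q_C - 40q_C.
Setting the follower's marginal profit to zero, 349 - 3q_H - 6q_C = 0, i.e. q_C = (349 - 3q_H)/6.
Helios substitutes q_C(q_H) into its own profit: π_H = q_H(389 - 3q_H - (349 - 3q_H)/2) - 52q_H = (429/2 - (3/2)q_H)q_H - 52q_H.
Leader FOC: 325/2 - 3q_H = 0, so q_H = 325/6.
Then q_C = (349 - 3·(325/6))/6 = 373/12.
Price P = 389 - 3·(341/4) = 533/4.
Corvus's profit: (533/4 - 40)·(373/12) - 990 = 1908.5208.

1908.52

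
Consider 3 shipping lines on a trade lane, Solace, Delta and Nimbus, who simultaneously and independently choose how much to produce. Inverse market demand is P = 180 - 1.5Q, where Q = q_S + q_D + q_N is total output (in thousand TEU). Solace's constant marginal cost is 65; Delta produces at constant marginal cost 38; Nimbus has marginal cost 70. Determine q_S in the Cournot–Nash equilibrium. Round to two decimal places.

Solace's profit: π_S = (180 - 1.5Q)q_S - (65q_S). Setting ∂π_S/∂q_S = 0: 115 - 3q_S - (3/2)(q_D + q_N) = 0.
Delta's first-order condition: 142 - 3q_D - (3/2)(q_S + q_N) = 0.
Nimbus's profit: π_N = (180 - 1.5Q)q_N - (70q_N). Setting ∂π_N/∂q_N = 0: 110 - 3q_N - (3/2)(q_S + q_D) = 0.
Adding the 3 first-order conditions: 367 − 6Q = 0, so Q = 367/6.
Back-substituting: q_S = (115 − 367/4)/(3/2) = 31/2, q_D = (142 − 367/4)/(3/2) = 67/2, q_N = (110 − 367/4)/(3/2) = 73/6.

15.50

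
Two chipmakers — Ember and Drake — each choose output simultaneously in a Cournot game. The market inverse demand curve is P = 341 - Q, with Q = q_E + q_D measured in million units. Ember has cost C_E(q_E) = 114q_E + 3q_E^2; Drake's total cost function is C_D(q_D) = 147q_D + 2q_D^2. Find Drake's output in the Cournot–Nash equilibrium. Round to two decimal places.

Ember's profit: π_E = (341 - Q)q_E - (114q_E + 3q_E²). Setting ∂π_E/∂q_E = 0: 227 - 8q_E - (q_D) = 0.
Drake's profit: π_D = (341 - Q)q_D - (147q_D + 2q_D²). Setting ∂π_D/∂q_D = 0: 194 - 6q_D - (q_E) = 0.
So q_E = (227 - q_D)/8 and q_D = (194 - q_E)/6.
Substituting one into the other gives q_E = 1168/47 and q_D = 1325/47.

28.19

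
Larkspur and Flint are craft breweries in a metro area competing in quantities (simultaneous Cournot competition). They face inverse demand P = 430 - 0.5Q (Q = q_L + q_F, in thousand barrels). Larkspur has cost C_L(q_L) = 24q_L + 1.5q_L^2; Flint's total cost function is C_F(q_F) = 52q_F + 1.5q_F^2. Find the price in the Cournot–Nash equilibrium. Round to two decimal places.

342.89

Larkspur's profit: π_L = (430 - 0.5Q)q_L - (24q_L + (3/2)q_L²). Setting ∂π_L/∂q_L = 0: 406 - 4q_L - (1/2)(q_F) = 0.
Flint's profit: π_F = (430 - 0.5Q)q_F - (52q_F + (3/2)q_F²). Setting ∂π_F/∂q_F = 0: 378 - 4q_F - (1/2)(q_L) = 0.
So q_L = (406 - (1/2)q_F)/4 and q_F = (378 - (1/2)q_L)/4.
Solving the pair: q_L = 820/9, q_F = 748/9.
Total output Q = 1568/9, so price P = 430 - (1/2)·(1568/9) = 342.8889.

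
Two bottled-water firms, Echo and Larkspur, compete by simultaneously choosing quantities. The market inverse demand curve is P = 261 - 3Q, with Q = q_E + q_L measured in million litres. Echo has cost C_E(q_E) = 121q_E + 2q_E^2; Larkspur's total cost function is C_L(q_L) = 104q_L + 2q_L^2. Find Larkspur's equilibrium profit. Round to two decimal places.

Echo's profit: π_E = (261 - 3Q)q_E - (121q_E + 2q_E²). Setting ∂π_E/∂q_E = 0: 140 - 10q_E - 3(q_L) = 0.
Larkspur's profit: π_L = (261 - 3Q)q_L - (104q_L + 2q_L²). Setting ∂π_L/∂q_L = 0: 157 - 10q_L - 3(q_E) = 0.
Rearranging gives the reaction functions q_E = (140 - 3q_L)/10 and q_L = (157 - 3q_E)/10.
Substituting one into the other gives q_E = 929/91 and q_L = 1150/91.
Price P = 261 - 3·(297/13) = 192.4615.
Larkspur's profit: 192.4615·(1150/91) - 104·(1150/91) - 2(1150/91)² = 798.5147.

798.51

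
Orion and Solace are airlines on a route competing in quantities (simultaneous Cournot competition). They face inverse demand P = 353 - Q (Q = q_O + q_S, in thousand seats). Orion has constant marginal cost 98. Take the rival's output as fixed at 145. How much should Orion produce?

With the rival's output fixed at 145, Orion's profit is π_O = (353 - 145 - q_O)q_O - (98q_O) = (208 - q_O)q_O - (98q_O).
∂π_O/∂q_O = 110 - 2q_O = 0, so q_O = 55.

55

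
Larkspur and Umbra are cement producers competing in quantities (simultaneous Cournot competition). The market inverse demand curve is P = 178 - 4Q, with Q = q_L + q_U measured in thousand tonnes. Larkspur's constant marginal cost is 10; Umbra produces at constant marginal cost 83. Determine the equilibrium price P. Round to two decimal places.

90.33

Larkspur's profit: π_L = (178 - 4Q)q_L - (10q_L). Setting ∂π_L/∂q_L = 0: 168 - 8q_L - 4(q_U) = 0.
Umbra's profit: π_U = (178 - 4Q)q_U - (83q_U). Setting ∂π_U/∂q_U = 0: 95 - 8q_U - 4(q_L) = 0.
So q_L = (168 - 4q_U)/8 and q_U = (95 - 4q_L)/8.
Substituting one into the other gives q_L = 241/12 and q_U = 11/6.
Total output Q = 263/12, so price P = 178 - 4·(263/12) = 271/3.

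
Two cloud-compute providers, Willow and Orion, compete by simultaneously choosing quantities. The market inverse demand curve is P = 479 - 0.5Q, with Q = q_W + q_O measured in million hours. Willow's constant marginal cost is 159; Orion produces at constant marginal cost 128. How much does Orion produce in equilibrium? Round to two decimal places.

254.67

Willow's profit: π_W = (479 - 0.5Q)q_W - (159q_W). Setting ∂π_W/∂q_W = 0: 320 - q_W - (1/2)(q_O) = 0.
Orion's profit: π_O = (479 - 0.5Q)q_O - (128q_O). Setting ∂π_O/∂q_O = 0: 351 - q_O - (1/2)(q_W) = 0.
Best responses: q_W = (320 - (1/2)q_O), q_O = (351 - (1/2)q_W).
Substituting one into the other gives q_W = 578/3 and q_O = 764/3.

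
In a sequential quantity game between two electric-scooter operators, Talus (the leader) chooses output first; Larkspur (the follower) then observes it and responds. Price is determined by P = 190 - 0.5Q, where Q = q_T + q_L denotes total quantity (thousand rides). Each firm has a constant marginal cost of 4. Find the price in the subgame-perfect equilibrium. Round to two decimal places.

50.50

The follower Larkspur best-responds to any q_T: π_L = (190 - 0.5Q)q_L - 4q_L.
Follower FOC: 186 - (1/2)q_T - q_L = 0, so q_L(q_T) = (186 - (1/2)q_T).
Talus substitutes q_L(q_T) into its own profit: π_T = q_T(190 - (1/2)q_T - (186 - (1/2)q_T)/2) - 4q_T = (97 - (1/4)q_T)q_T - 4q_T.
Maximising: ∂π_T/∂q_T = 93 - (1/2)q_T = 0, giving q_T = 186.
Then q_L = (186 - (1/2)·186) = 93.
Total output Q = 279, so price P = 190 - (1/2)·279 = 101/2.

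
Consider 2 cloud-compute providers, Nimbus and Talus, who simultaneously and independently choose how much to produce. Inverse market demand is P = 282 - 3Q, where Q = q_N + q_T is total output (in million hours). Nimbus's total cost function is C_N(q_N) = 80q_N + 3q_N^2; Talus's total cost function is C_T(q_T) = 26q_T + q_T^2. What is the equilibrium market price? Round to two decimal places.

Nimbus's profit: π_N = (282 - 3Q)q_N - (80q_N + 3q_N²). Setting ∂π_N/∂q_N = 0: 202 - 12q_N - 3(q_T) = 0.
Talus's profit: π_T = (282 - 3Q)q_T - (26q_T + q_T²). Setting ∂π_T/∂q_T = 0: 256 - 8q_T - 3(q_N) = 0.
So q_N = (202 - 3q_T)/12 and q_T = (256 - 3q_N)/8.
Substituting one into the other gives q_N = 848/87 and q_T = 822/29.
Total output Q = 38.0920, so price P = 282 - 3·38.0920 = 167.7241.

167.72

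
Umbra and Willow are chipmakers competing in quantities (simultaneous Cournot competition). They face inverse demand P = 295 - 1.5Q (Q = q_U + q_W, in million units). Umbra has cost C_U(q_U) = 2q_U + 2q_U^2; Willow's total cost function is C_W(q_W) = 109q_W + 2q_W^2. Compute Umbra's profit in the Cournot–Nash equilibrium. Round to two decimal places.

5028.43

Umbra's profit: π_U = (295 - 1.5Q)q_U - (2q_U + 2q_U²). Setting ∂π_U/∂q_U = 0: 293 - 7q_U - (3/2)(q_W) = 0.
Willow's profit: π_W = (295 - 1.5Q)q_W - (109q_W + 2q_W²). Setting ∂π_W/∂q_W = 0: 186 - 7q_W - (3/2)(q_U) = 0.
So q_U = (293 - (3/2)q_W)/7 and q_W = (186 - (3/2)q_U)/7.
Substituting one into the other gives q_U = 37.9037 and q_W = 18.4492.
Price P = 295 - (3/2)·(958/17) = 210.4706.
Umbra's profit: 210.4706·37.9037 - 2·37.9037 - 2·37.9037² = 5028.4282.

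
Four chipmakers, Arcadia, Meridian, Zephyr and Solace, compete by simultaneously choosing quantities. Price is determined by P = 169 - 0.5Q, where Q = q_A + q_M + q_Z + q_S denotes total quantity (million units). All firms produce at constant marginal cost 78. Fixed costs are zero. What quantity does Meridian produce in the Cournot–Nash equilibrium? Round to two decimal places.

A representative firm's profit is π_i = q_i(169 - 0.5Q) - 78q_i.
Setting ∂π_i/∂q_i = 0 with rivals' quantities fixed: 91 - q_i - (1/2)·Σ_{j≠i} q_j = 0.
With identical firms every q_j equals q_i, so Σ_{j≠i} q_j = 3q_i and 91 = (5/2)q_i, giving q_i = 182/5.

36.40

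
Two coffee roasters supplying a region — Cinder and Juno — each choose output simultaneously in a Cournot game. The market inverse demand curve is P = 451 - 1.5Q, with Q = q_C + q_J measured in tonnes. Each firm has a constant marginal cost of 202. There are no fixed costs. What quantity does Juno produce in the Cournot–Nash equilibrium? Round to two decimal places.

Each firm earns π_i = (451 - 1.5Q)q_i - 202q_i.
Setting ∂π_i/∂q_i = 0 with rivals' quantities fixed: 249 - 3q_i - (3/2)q_j = 0.
With identical firms every q_j equals q_i, so q_j = q_i and 249 = (9/2)q_i, giving q_i = 166/3.

55.33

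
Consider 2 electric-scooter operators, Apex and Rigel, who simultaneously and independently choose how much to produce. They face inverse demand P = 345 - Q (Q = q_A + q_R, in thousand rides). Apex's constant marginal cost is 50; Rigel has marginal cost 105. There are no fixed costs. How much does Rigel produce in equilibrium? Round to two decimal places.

Apex's profit: π_A = (345 - Q)q_A - (50q_A). Setting ∂π_A/∂q_A = 0: 295 - 2q_A - (q_R) = 0.
Rigel's profit: π_R = (345 - Q)q_R - (105q_R). Setting ∂π_R/∂q_R = 0: 240 - 2q_R - (q_A) = 0.
So q_A = (295 - q_R)/2 and q_R = (240 - q_A)/2.
Solving the pair: q_A = 350/3, q_R = 185/3.

61.67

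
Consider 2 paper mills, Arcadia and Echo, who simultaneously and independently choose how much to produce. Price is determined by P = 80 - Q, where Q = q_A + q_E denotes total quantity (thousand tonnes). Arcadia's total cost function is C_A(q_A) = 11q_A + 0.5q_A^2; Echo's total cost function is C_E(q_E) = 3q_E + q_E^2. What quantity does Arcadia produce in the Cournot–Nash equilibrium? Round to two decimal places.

18.09

Arcadia's profit: π_A = (80 - Q)q_A - (11q_A + (1/2)q_A²). Setting ∂π_A/∂q_A = 0: 69 - 3q_A - (q_E) = 0.
Echo's profit: π_E = (80 - Q)q_E - (3q_E + q_E²). Setting ∂π_E/∂q_E = 0: 77 - 4q_E - (q_A) = 0.
Best responses: q_A = (69 - q_E)/3, q_E = (77 - q_A)/4.
Substituting one into the other gives q_A = 199/11 and q_E = 162/11.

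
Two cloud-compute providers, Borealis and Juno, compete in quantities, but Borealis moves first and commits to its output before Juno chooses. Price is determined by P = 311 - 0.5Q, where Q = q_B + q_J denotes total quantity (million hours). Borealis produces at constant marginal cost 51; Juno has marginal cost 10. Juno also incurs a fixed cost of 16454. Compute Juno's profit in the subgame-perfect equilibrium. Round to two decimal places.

Solve by backward induction. Given q_B, the follower Juno maximises π_J = (311 - (1/2)q_B - (1/2)q_J)q_J - 10q_J.
Setting the follower's marginal profit to zero, 301 - (1/2)q_B - q_J = 0, i.e. q_J = (301 - (1/2)q_B).
Borealis substitutes q_J(q_B) into its own profit: π_B = q_B(311 - (1/2)q_B - (301 - (1/2)q_B)/2) - 51q_B = (321/2 - (1/4)q_B)q_B - 51q_B.
The leader's first-order condition 219/2 - (1/2)q_B = 0 yields q_B = 219.
Then q_J = (301 - (1/2)·219) = 383/2.
Price P = 311 - (1/2)·(821/2) = 423/4.
Juno's profit: (423/4 - 10)·(383/2) - 16454 = 1882.1250.

1882.13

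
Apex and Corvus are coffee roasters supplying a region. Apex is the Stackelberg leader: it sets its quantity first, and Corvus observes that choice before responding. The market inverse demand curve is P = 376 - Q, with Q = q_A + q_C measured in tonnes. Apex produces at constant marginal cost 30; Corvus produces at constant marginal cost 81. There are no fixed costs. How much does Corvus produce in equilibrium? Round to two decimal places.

Solve by backward induction. Given q_A, the follower Corvus maximises π_C = (376 - q_A - q_C)q_C - 81q_C.
Setting the follower's marginal profit to zero, 295 - q_A - 2q_C = 0, i.e. q_C = (295 - q_A)/2.
The leader anticipates this reaction. Substituting into P = 376 - Q gives P = 457/2 - (1/2)q_A, so π_A = (457/2 - (1/2)q_A)q_A - 30q_A.
The leader's first-order condition 397/2 - q_A = 0 yields q_A = 397/2.
Then q_C = (295 - 397/2)/2 = 193/4.

48.25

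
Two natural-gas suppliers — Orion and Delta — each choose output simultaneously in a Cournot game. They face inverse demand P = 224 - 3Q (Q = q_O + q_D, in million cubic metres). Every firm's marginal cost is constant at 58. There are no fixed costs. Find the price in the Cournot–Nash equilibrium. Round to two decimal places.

113.33

Each firm earns π_i = (224 - 3Q)q_i - 58q_i.
Setting ∂π_i/∂q_i = 0 with rivals' quantities fixed: 166 - 6q_i - 3q_j = 0.
With identical firms every q_j equals q_i, so q_j = q_i and 166 = 9q_i, giving q_i = 166/9.
Total output Q = 332/9, so price P = 224 - 3·(332/9) = 340/3.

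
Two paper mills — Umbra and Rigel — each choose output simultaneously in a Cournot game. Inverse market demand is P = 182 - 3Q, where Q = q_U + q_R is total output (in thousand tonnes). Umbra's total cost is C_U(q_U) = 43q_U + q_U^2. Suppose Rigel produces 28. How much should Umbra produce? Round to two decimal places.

6.88

With the rival's output fixed at 28, Umbra's profit is π_U = (182 - 3·28 - 3q_U)q_U - (43q_U + q_U²) = (98 - 3q_U)q_U - (43q_U + q_U²).
∂π_U/∂q_U = 55 - 8q_U = 0, so q_U = 55/8.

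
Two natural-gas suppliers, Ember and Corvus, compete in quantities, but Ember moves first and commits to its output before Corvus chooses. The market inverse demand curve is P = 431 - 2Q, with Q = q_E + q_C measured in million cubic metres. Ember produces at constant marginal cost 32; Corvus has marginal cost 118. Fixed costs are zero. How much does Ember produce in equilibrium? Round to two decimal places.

121.25

The follower Corvus best-responds to any q_E: π_C = (431 - 2Q)q_C - 118q_C.
Follower FOC: 313 - 2q_E - 4q_C = 0, so q_C(q_E) = (313 - 2q_E)/4.
The leader anticipates this reaction. Substituting into P = 431 - 2Q gives P = 549/2 - q_E, so π_E = (549/2 - q_E)q_E - 32q_E.
The leader's first-order condition 485/2 - 2q_E = 0 yields q_E = 485/4.
Then q_C = (313 - 2·(485/4))/4 = 141/8.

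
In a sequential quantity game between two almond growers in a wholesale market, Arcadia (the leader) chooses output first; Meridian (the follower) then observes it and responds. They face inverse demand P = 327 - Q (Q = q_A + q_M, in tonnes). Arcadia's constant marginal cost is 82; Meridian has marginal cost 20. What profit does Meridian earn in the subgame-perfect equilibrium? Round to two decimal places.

The follower Meridian best-responds to any q_A: π_M = (327 - Q)q_M - 20q_M.
∂π_M/∂q_M = 307 - q_A - 2q_M = 0 gives the reaction function q_M = (307 - q_A)/2.
The leader anticipates this reaction. Substituting into P = 327 - Q gives P = 347/2 - (1/2)q_A, so π_A = (347/2 - (1/2)q_A)q_A - 82q_A.
The leader's first-order condition 183/2 - q_A = 0 yields q_A = 183/2.
Then q_M = (307 - 183/2)/2 = 431/4.
Price P = 327 - 797/4 = 511/4.
Meridian's profit: (511/4 - 20)·(431/4) = 11610.0625.

11610.06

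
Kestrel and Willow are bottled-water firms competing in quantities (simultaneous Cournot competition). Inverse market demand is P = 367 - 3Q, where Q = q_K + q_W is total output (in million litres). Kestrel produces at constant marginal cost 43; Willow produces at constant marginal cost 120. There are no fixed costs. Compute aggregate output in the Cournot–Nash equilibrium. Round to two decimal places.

Kestrel's profit: π_K = (367 - 3Q)q_K - (43q_K). Setting ∂π_K/∂q_K = 0: 324 - 6q_K - 3(q_W) = 0.
Willow's profit: π_W = (367 - 3Q)q_W - (120q_W). Setting ∂π_W/∂q_W = 0: 247 - 6q_W - 3(q_K) = 0.
Best responses: q_K = (324 - 3q_W)/6, q_W = (247 - 3q_K)/6.
Substituting one into the other gives q_K = 401/9 and q_W = 170/9.
Total output Q = 401/9 + 170/9 = 571/9.

63.44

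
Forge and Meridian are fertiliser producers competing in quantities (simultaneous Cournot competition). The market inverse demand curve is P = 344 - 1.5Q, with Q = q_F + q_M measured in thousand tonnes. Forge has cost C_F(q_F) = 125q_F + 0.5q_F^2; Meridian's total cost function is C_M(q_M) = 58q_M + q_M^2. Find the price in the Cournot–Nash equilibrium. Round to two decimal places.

Forge's profit: π_F = (344 - 1.5Q)q_F - (125q_F + (1/2)q_F²). Setting ∂π_F/∂q_F = 0: 219 - 4q_F - (3/2)(q_M) = 0.
Meridian's first-order condition: 286 - 5q_M - (3/2)(q_F) = 0.
Rearranging gives the reaction functions q_F = (219 - (3/2)q_M)/4 and q_M = (286 - (3/2)q_F)/5.
Substituting one into the other gives q_F = 37.5211 and q_M = 45.9437.
Total output Q = 83.4648, so price P = 344 - (3/2)·83.4648 = 218.8028.

218.80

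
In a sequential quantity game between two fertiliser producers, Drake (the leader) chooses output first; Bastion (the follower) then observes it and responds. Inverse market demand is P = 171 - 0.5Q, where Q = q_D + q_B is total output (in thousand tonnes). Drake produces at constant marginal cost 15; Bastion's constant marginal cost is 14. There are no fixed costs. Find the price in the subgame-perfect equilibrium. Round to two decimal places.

Solve by backward induction. Given q_D, the follower Bastion maximises π_B = (171 - (1/2)q_D - (1/2)q_B)q_B - 14q_B.
Follower FOC: 157 - (1/2)q_D - q_B = 0, so q_B(q_D) = (157 - (1/2)q_D).
The leader anticipates this reaction. Substituting into P = 171 - 0.5Q gives P = 185/2 - (1/4)q_D, so π_D = (185/2 - (1/4)q_D)q_D - 15q_D.
Leader FOC: 155/2 - (1/2)q_D = 0, so q_D = 155.
Then q_B = (157 - (1/2)·155) = 159/2.
Total output Q = 469/2, so price P = 171 - (1/2)·(469/2) = 215/4.

53.75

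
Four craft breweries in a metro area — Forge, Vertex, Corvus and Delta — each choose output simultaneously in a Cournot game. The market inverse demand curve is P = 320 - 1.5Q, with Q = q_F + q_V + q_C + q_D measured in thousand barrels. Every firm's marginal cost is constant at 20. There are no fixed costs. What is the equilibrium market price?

80

A representative firm's profit is π_i = q_i(320 - 1.5Q) - 20q_i.
Setting ∂π_i/∂q_i = 0 with rivals' quantities fixed: 300 - 3q_i - (3/2)·Σ_{j≠i} q_j = 0.
By symmetry each firm produces the same amount; substituting Σ_{j≠i} q_j = 3q_i yields q_i = 300/(15/2) = 40.
Total output Q = 160, so price P = 320 - (3/2)·160 = 80.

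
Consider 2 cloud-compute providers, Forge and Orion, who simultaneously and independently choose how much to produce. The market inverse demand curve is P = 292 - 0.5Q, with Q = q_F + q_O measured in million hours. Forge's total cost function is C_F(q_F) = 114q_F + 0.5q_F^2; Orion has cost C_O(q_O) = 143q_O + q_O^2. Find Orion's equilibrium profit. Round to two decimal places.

1981.75

Forge's profit: π_F = (292 - 0.5Q)q_F - (114q_F + (1/2)q_F²). Setting ∂π_F/∂q_F = 0: 178 - 2q_F - (1/2)(q_O) = 0.
Orion's profit: π_O = (292 - 0.5Q)q_O - (143q_O + q_O²). Setting ∂π_O/∂q_O = 0: 149 - 3q_O - (1/2)(q_F) = 0.
So q_F = (178 - (1/2)q_O)/2 and q_O = (149 - (1/2)q_F)/3.
Solving the pair: q_F = 1838/23, q_O = 836/23.
Price P = 292 - (1/2)·116.2609 = 233.8696.
Orion's profit: 233.8696·(836/23) - 143·(836/23) - (836/23)² = 1981.7467.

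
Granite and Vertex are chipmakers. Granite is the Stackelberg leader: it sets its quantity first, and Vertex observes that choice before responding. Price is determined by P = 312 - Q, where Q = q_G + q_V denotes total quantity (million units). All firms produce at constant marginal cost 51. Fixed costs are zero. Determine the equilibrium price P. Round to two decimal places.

Solve by backward induction. Given q_G, the follower Vertex maximises π_V = (312 - q_G - q_V)q_V - 51q_V.
Follower FOC: 261 - q_G - 2q_V = 0, so q_V(q_G) = (261 - q_G)/2.
Granite substitutes q_V(q_G) into its own profit: π_G = q_G(312 - q_G - (261 - q_G)/2) - 51q_G = (363/2 - (1/2)q_G)q_G - 51q_G.
Maximising: ∂π_G/∂q_G = 261/2 - q_G = 0, giving q_G = 261/2.
Then q_V = (261 - 261/2)/2 = 261/4.
Total output Q = 783/4, so price P = 312 - 783/4 = 465/4.

116.25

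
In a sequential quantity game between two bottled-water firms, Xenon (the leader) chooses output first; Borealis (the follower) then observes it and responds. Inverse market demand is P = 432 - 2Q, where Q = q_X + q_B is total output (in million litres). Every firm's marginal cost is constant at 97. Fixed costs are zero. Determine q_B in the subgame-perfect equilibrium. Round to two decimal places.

41.88

The follower Borealis best-responds to any q_X: π_B = (432 - 2Q)q_B - 97q_B.
Setting the follower's marginal profit to zero, 335 - 2q_X - 4q_B = 0, i.e. q_B = (335 - 2q_X)/4.
The leader anticipates this reaction. Substituting into P = 432 - 2Q gives P = 529/2 - q_X, so π_X = (529/2 - q_X)q_X - 97q_X.
Maximising: ∂π_X/∂q_X = 335/2 - 2q_X = 0, giving q_X = 335/4.
Then q_B = (335 - 2·(335/4))/4 = 335/8.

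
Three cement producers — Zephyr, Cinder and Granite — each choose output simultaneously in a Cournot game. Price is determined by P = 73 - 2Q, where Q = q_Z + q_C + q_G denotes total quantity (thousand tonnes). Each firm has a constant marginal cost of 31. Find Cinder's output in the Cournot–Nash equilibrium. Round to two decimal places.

5.25

Each firm earns π_i = (73 - 2Q)q_i - 31q_i.
Setting ∂π_i/∂q_i = 0 with rivals' quantities fixed: 42 - 4q_i - 2·Σ_{j≠i} q_j = 0.
With identical firms every q_j equals q_i, so Σ_{j≠i} q_j = 2q_i and 42 = 8q_i, giving q_i = 21/4.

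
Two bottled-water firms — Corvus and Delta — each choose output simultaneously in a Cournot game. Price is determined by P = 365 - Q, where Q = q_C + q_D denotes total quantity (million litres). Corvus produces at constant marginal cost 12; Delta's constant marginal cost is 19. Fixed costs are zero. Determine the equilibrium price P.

132

Corvus's profit: π_C = (365 - Q)q_C - (12q_C). Setting ∂π_C/∂q_C = 0: 353 - 2q_C - (q_D) = 0.
Delta's profit: π_D = (365 - Q)q_D - (19q_D). Setting ∂π_D/∂q_D = 0: 346 - 2q_D - (q_C) = 0.
So q_C = (353 - q_D)/2 and q_D = (346 - q_C)/2.
Solving the pair: q_C = 120, q_D = 113.
Total output Q = 233, so price P = 365 - 233 = 132.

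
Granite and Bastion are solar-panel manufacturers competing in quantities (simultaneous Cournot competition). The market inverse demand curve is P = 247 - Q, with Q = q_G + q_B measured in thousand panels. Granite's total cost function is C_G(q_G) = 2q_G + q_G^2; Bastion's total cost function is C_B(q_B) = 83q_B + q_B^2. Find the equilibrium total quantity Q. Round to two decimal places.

81.80

Granite's profit: π_G = (247 - Q)q_G - (2q_G + q_G²). Setting ∂π_G/∂q_G = 0: 245 - 4q_G - (q_B) = 0.
Bastion's profit: π_B = (247 - Q)q_B - (83q_B + q_B²). Setting ∂π_B/∂q_B = 0: 164 - 4q_B - (q_G) = 0.
Best responses: q_G = (245 - q_B)/4, q_B = (164 - q_G)/4.
Solving the pair: q_G = 272/5, q_B = 137/5.
Total output Q = 272/5 + 137/5 = 409/5.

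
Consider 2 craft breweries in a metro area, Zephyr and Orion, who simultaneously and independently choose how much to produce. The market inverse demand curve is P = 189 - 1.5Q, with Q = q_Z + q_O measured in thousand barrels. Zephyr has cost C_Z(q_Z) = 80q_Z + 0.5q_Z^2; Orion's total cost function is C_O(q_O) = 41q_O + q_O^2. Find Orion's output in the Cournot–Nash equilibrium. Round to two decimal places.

24.14

Zephyr's profit: π_Z = (189 - 1.5Q)q_Z - (80q_Z + (1/2)q_Z²). Setting ∂π_Z/∂q_Z = 0: 109 - 4q_Z - (3/2)(q_O) = 0.
Orion's first-order condition: 148 - 5q_O - (3/2)(q_Z) = 0.
Rearranging gives the reaction functions q_Z = (109 - (3/2)q_O)/4 and q_O = (148 - (3/2)q_Z)/5.
Substituting one into the other gives q_Z = 1292/71 and q_O = 1714/71.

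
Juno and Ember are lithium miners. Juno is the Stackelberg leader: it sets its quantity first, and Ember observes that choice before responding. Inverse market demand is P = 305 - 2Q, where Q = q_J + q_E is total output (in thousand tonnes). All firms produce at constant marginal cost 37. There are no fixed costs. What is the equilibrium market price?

The follower Ember best-responds to any q_J: π_E = (305 - 2Q)q_E - 37q_E.
∂π_E/∂q_E = 268 - 2q_J - 4q_E = 0 gives the reaction function q_E = (268 - 2q_J)/4.
Juno substitutes q_E(q_J) into its own profit: π_J = q_J(305 - 2q_J - (268 - 2q_J)/2) - 37q_J = (171 - q_J)q_J - 37q_J.
Maximising: ∂π_J/∂q_J = 134 - 2q_J = 0, giving q_J = 67.
Then q_E = (268 - 2·67)/4 = 67/2.
Total output Q = 201/2, so price P = 305 - 2·(201/2) = 104.

104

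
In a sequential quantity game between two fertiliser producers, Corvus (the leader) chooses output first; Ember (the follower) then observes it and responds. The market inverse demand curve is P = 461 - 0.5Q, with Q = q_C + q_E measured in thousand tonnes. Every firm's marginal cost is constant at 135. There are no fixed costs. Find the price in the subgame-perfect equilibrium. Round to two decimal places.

Solve by backward induction. Given q_C, the follower Ember maximises π_E = (461 - (1/2)q_C - (1/2)q_E)q_E - 135q_E.
Setting the follower's marginal profit to zero, 326 - (1/2)q_C - q_E = 0, i.e. q_E = (326 - (1/2)q_C).
The leader anticipates this reaction. Substituting into P = 461 - 0.5Q gives P = 298 - (1/4)q_C, so π_C = (298 - (1/4)q_C)q_C - 135q_C.
Leader FOC: 163 - (1/2)q_C = 0, so q_C = 326.
Then q_E = (326 - (1/2)·326) = 163.
Total output Q = 489, so price P = 461 - (1/2)·489 = 433/2.

216.50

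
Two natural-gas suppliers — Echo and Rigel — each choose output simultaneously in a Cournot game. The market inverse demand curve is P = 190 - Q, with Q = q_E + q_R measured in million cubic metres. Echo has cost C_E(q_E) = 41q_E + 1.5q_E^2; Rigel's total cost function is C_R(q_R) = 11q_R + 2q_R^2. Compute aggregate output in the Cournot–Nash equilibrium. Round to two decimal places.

50.38

Echo's profit: π_E = (190 - Q)q_E - (41q_E + (3/2)q_E²). Setting ∂π_E/∂q_E = 0: 149 - 5q_E - (q_R) = 0.
Rigel's first-order condition: 179 - 6q_R - (q_E) = 0.
Best responses: q_E = (149 - q_R)/5, q_R = (179 - q_E)/6.
Solving the pair: q_E = 715/29, q_R = 746/29.
Total output Q = 715/29 + 746/29 = 1461/29.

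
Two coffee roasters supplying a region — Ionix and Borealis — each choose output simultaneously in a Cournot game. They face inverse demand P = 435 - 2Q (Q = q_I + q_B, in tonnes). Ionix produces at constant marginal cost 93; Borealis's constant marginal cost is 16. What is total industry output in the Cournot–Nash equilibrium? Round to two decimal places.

126.83

Ionix's profit: π_I = (435 - 2Q)q_I - (93q_I). Setting ∂π_I/∂q_I = 0: 342 - 4q_I - 2(q_B) = 0.
Borealis's first-order condition: 419 - 4q_B - 2(q_I) = 0.
So q_I = (342 - 2q_B)/4 and q_B = (419 - 2q_I)/4.
Solving the pair: q_I = 265/6, q_B = 248/3.
Total output Q = 265/6 + 248/3 = 761/6.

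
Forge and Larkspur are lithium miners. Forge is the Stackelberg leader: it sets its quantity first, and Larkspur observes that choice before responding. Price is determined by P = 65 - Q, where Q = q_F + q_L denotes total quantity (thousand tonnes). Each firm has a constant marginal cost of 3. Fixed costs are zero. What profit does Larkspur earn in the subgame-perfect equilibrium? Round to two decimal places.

240.25

Solve by backward induction. Given q_F, the follower Larkspur maximises π_L = (65 - q_F - q_L)q_L - 3q_L.
∂π_L/∂q_L = 62 - q_F - 2q_L = 0 gives the reaction function q_L = (62 - q_F)/2.
Forge substitutes q_L(q_F) into its own profit: π_F = q_F(65 - q_F - (62 - q_F)/2) - 3q_F = (34 - (1/2)q_F)q_F - 3q_F.
The leader's first-order condition 31 - q_F = 0 yields q_F = 31.
Then q_L = (62 - 31)/2 = 31/2.
Price P = 65 - 93/2 = 37/2.
Larkspur's profit: (37/2 - 3)·(31/2) = 961/4.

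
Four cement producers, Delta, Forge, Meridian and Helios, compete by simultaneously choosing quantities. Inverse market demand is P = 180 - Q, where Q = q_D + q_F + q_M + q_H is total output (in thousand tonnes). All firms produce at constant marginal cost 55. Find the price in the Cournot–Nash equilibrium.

80

A representative firm's profit is π_i = q_i(180 - Q) - 55q_i.
Setting ∂π_i/∂q_i = 0 with rivals' quantities fixed: 125 - 2q_i - Σ_{j≠i} q_j = 0.
With identical firms every q_j equals q_i, so Σ_{j≠i} q_j = 3q_i and 125 = 5q_i, giving q_i = 25.
Total output Q = 100, so price P = 180 - 100 = 80.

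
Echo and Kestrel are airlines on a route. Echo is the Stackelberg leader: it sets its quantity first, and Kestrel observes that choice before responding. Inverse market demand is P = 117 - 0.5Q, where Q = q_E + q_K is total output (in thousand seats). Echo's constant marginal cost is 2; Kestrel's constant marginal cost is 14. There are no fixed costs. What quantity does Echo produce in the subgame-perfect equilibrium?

127

Solve by backward induction. Given q_E, the follower Kestrel maximises π_K = (117 - (1/2)q_E - (1/2)q_K)q_K - 14q_K.
Follower FOC: 103 - (1/2)q_E - q_K = 0, so q_K(q_E) = (103 - (1/2)q_E).
The leader anticipates this reaction. Substituting into P = 117 - 0.5Q gives P = 131/2 - (1/4)q_E, so π_E = (131/2 - (1/4)q_E)q_E - 2q_E.
Leader FOC: 127/2 - (1/2)q_E = 0, so q_E = 127.
Then q_K = (103 - (1/2)·127) = 79/2.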